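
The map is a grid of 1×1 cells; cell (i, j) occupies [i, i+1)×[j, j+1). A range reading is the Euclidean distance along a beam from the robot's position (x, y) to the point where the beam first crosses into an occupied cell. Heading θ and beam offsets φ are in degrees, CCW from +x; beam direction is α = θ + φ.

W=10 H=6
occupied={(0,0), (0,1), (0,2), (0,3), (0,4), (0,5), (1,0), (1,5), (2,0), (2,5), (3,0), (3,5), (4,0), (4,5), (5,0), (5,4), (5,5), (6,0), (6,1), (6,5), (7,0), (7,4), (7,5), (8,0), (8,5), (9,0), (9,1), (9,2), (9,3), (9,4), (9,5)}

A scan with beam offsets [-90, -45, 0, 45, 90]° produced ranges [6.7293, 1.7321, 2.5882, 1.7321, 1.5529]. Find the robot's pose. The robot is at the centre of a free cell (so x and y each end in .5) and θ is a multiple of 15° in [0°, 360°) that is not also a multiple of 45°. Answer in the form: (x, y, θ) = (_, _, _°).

Candidates: 29 free-cell centres × 16 headings = 464 poses. Raycast each; keep the one whose scan matches to 4 dp.
  (4.5, 1.5, 105°): beam 1 = 1.5529 ≠ 6.7293 ✗
  (1.5, 4.5, 330°): beam 1 = 1.0000 ≠ 6.7293 ✗
  (2.5, 2.5, 165°): beam 1 = 2.5882 ≠ 6.7293 ✗
  (5.5, 3.5, 105°): beam 1 = 1.9319 ≠ 6.7293 ✗
  …
  (7.5, 3.5, 285°): r_1=6.7293, r_2=1.7321, r_3=2.5882, r_4=1.7321, r_5=1.5529 — all match ✓
Unique over the lattice → pose = (7.5, 3.5, 285°).

(x, y, θ) = (7.5, 3.5, 285°)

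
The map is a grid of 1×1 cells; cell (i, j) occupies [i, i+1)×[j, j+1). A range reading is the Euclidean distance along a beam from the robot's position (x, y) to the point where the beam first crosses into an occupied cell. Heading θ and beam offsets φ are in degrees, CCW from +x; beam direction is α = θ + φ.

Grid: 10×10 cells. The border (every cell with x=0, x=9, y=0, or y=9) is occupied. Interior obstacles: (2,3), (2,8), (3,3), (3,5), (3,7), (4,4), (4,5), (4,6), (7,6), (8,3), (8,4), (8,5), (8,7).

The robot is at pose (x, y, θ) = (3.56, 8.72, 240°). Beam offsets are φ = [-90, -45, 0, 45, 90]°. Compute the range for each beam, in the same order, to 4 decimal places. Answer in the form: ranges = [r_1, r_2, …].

ranges = [0.5600, 0.5798, 0.8314, 0.7454, 3.9722]

beam 1: φ=-90°, α=150°
  direction (-0.8660, 0.5000); cell (3,8); t to first gridline: x 0.6466, y 0.5600 (then +1.1547 / +2.0000)
    (3,9) via y @ 0.5600  # hit
  → r_1 = 0.5600
beam 2: φ=-45°, α=195°
  direction (-0.9659, -0.2588); cell (3,8); t to first gridline: x 0.5798, y 2.7819 (then +1.0353 / +3.8637)
    (2,8) via x @ 0.5798  # hit
  → r_2 = 0.5798
beam 3: φ=0°, α=240°
  direction (-0.5000, -0.8660); cell (3,8); t to first gridline: x 1.1200, y 0.8314 (then +2.0000 / +1.1547)
    (3,7) via y @ 0.8314  # hit
  → r_3 = 0.8314
beam 4: φ=45°, α=285°
  direction (0.2588, -0.9659); cell (3,8); t to first gridline: x 1.7000, y 0.7454 (then +3.8637 / +1.0353)
    (3,7) via y @ 0.7454  # hit
  → r_4 = 0.7454
beam 5: φ=90°, α=330°
  direction (0.8660, -0.5000); cell (3,8); t to first gridline: x 0.5081, y 1.4400 (then +1.1547 / +2.0000)
    (4,8) via x @ 0.5081
    (4,7) via y @ 1.4400
    (5,7) via x @ 1.6628
    (6,7) via x @ 2.8175
    (6,6) via y @ 3.4400
    (7,6) via x @ 3.9722  # hit
  → r_5 = 3.9722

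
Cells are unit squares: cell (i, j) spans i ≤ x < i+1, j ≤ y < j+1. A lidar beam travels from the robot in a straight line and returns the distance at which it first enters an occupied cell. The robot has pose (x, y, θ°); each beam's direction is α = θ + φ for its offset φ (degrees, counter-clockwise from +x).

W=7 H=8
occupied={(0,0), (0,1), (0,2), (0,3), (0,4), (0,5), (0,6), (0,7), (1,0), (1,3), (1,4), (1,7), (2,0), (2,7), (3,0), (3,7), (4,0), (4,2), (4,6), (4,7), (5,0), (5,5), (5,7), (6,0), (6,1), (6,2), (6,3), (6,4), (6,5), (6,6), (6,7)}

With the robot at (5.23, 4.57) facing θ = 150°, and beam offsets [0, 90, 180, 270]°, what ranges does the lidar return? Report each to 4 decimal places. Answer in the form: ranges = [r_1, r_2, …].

ranges = [4.8600, 1.8129, 0.8891, 0.4965]

beam 1: φ=0°, α=150°
  cosα=-0.8660 sinα=0.5000 | (5,4) | tMaxX 0.2656 tMaxY 0.8600 | tΔX 1.1547 tΔY 2.0000
    t=0.2656 [x] (4,4)
    t=0.8600 [y] (4,5)
    t=1.4203 [x] (3,5)
    t=2.5750 [x] (2,5)
    t=2.8600 [y] (2,6)
    t=3.7297 [x] (1,6)
    t=4.8600 [y] (1,7) — stop
  → r_1 = 4.8600
beam 2: φ=90°, α=240°
  cosα=-0.5000 sinα=-0.8660 | (5,4) | tMaxX 0.4600 tMaxY 0.6582 | tΔX 2.0000 tΔY 1.1547
    t=0.4600 [x] (4,4)
    t=0.6582 [y] (4,3)
    t=1.8129 [y] (4,2) — stop
  → r_2 = 1.8129
beam 3: φ=180°, α=330°
  cosα=0.8660 sinα=-0.5000 | (5,4) | tMaxX 0.8891 tMaxY 1.1400 | tΔX 1.1547 tΔY 2.0000
    t=0.8891 [x] (6,4) — stop
  → r_3 = 0.8891
beam 4: φ=270°, α=60°
  cosα=0.5000 sinα=0.8660 | (5,4) | tMaxX 1.5400 tMaxY 0.4965 | tΔX 2.0000 tΔY 1.1547
    t=0.4965 [y] (5,5) — stop
  → r_4 = 0.4965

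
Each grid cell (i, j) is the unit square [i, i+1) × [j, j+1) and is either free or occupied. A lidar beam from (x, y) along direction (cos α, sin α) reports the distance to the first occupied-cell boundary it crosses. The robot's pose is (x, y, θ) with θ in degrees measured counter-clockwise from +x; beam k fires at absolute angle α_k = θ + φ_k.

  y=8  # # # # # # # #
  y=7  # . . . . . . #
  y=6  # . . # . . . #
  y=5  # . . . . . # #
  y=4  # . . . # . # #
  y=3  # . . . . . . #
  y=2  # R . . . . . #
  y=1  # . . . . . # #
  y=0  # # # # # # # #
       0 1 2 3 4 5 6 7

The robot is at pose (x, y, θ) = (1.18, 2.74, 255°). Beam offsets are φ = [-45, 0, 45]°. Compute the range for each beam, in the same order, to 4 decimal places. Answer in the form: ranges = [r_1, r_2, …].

beam 1: φ=-45°, α=210°
  dir = (cos 210°, sin 210°) = (-0.8660, -0.5000); from cell (1,2)
  next x-line at t=0.2078, next y-line at t=1.4800; Δt_x=1.1547, Δt_y=2.0000
    x: enter (0,2) at t=0.2078 ← occupied
  → r_1 = 0.2078
beam 2: φ=0°, α=255°
  dir = (cos 255°, sin 255°) = (-0.2588, -0.9659); from cell (1,2)
  next x-line at t=0.6955, next y-line at t=0.7661; Δt_x=3.8637, Δt_y=1.0353
    x: enter (0,2) at t=0.6955 ← occupied
  → r_2 = 0.6955
beam 3: φ=45°, α=300°
  dir = (cos 300°, sin 300°) = (0.5000, -0.8660); from cell (1,2)
  next x-line at t=1.6400, next y-line at t=0.8545; Δt_x=2.0000, Δt_y=1.1547
    y: enter (1,1) at t=0.8545
    x: enter (2,1) at t=1.6400
    y: enter (2,0) at t=2.0092 ← occupied
  → r_3 = 2.0092

ranges = [0.2078, 0.6955, 2.0092]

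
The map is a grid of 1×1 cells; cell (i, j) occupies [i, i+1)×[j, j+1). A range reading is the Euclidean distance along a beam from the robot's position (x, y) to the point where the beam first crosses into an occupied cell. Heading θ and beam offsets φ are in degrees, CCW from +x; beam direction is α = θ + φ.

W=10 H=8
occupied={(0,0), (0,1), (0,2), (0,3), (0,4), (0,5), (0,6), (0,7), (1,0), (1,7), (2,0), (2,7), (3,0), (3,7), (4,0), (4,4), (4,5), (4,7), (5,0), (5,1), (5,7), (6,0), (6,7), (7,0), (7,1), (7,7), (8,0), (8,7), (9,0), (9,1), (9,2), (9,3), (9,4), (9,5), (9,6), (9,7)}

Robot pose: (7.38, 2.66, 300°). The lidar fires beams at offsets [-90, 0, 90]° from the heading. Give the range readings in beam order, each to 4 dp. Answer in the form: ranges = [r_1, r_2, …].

beam 1: φ=-90°, α=210°
  d=(-0.8660,-0.5000)  start (7,2)  tX=0.4388 tY=1.3200  stride 1/|dx|=1.1547 1/|dy|=2.0000
    cross x-line → (6,2), t=0.4388
    cross y-line → (6,1), t=1.3200
    cross x-line → (5,1), t=1.5935 (wall)
  → r_1 = 1.5935
beam 2: φ=0°, α=300°
  d=(0.5000,-0.8660)  start (7,2)  tX=1.2400 tY=0.7621  stride 1/|dx|=2.0000 1/|dy|=1.1547
    cross y-line → (7,1), t=0.7621 (wall)
  → r_2 = 0.7621
beam 3: φ=90°, α=30°
  d=(0.8660,0.5000)  start (7,2)  tX=0.7159 tY=0.6800  stride 1/|dx|=1.1547 1/|dy|=2.0000
    cross y-line → (7,3), t=0.6800
    cross x-line → (8,3), t=0.7159
    cross x-line → (9,3), t=1.8706 (wall)
  → r_3 = 1.8706

ranges = [1.5935, 0.7621, 1.8706]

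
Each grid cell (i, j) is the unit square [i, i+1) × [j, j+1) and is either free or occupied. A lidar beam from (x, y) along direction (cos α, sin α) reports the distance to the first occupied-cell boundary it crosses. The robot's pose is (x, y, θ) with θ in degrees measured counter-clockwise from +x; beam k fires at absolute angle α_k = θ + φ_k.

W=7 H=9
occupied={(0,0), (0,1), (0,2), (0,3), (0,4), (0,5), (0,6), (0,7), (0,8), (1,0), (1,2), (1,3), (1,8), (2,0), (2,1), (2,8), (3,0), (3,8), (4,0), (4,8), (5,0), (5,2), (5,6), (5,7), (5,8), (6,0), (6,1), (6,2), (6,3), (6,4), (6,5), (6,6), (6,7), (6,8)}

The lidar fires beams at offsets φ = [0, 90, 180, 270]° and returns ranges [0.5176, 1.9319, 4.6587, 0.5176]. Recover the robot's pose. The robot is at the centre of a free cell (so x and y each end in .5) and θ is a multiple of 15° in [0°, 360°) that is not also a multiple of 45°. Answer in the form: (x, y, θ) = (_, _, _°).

(x, y, θ) = (5.5, 3.5, 345°)

Enumerate (i+0.5, j+0.5, θ) over the 29 free cells and 16 admissible headings. For each, cast all 4 beams and compare to the given ranges.
  (2.5, 6.5, 300°): beam 1 = 5.0000 ≠ 0.5176 ✗
  (2.5, 6.5, 285°): beam 1 = 5.6940 ≠ 0.5176 ✗
  (5.5, 4.5, 330°): beam 1 = 0.5774 ≠ 0.5176 ✗
  (3.5, 2.5, 75°): beam 1 = 5.6940 ≠ 0.5176 ✗
  (2.5, 4.5, 240°): beam 1 = 1.0000 ≠ 0.5176 ✗
  …
  (5.5, 3.5, 345°): r_1=0.5176, r_2=1.9319, r_3=4.6587, r_4=0.5176 — all match ✓
Unique over the lattice → pose = (5.5, 3.5, 345°).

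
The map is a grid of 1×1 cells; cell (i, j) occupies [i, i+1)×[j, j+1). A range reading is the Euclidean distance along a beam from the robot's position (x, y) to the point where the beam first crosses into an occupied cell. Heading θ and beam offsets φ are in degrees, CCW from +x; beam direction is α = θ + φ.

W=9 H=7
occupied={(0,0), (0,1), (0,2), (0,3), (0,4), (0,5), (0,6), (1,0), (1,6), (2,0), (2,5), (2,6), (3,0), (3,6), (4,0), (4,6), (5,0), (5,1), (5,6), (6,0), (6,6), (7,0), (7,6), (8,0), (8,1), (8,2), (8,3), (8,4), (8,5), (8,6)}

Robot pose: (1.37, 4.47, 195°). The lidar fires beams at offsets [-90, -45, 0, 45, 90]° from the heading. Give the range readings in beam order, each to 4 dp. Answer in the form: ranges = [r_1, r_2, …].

beam 1: φ=-90°, α=105°
  direction (-0.2588, 0.9659); cell (1,4); t to first gridline: x 1.4296, y 0.5487 (then +3.8637 / +1.0353)
    (1,5) via y @ 0.5487
    (0,5) via x @ 1.4296  # hit
  → r_1 = 1.4296
beam 2: φ=-45°, α=150°
  direction (-0.8660, 0.5000); cell (1,4); t to first gridline: x 0.4272, y 1.0600 (then +1.1547 / +2.0000)
    (0,4) via x @ 0.4272  # hit
  → r_2 = 0.4272
beam 3: φ=0°, α=195°
  direction (-0.9659, -0.2588); cell (1,4); t to first gridline: x 0.3831, y 1.8159 (then +1.0353 / +3.8637)
    (0,4) via x @ 0.3831  # hit
  → r_3 = 0.3831
beam 4: φ=45°, α=240°
  direction (-0.5000, -0.8660); cell (1,4); t to first gridline: x 0.7400, y 0.5427 (then +2.0000 / +1.1547)
    (1,3) via y @ 0.5427
    (0,3) via x @ 0.7400  # hit
  → r_4 = 0.7400
beam 5: φ=90°, α=285°
  direction (0.2588, -0.9659); cell (1,4); t to first gridline: x 2.4341, y 0.4866 (then +3.8637 / +1.0353)
    (1,3) via y @ 0.4866
    (1,2) via y @ 1.5219
    (2,2) via x @ 2.4341
    (2,1) via y @ 2.5571
    (2,0) via y @ 3.5924  # hit
  → r_5 = 3.5924

ranges = [1.4296, 0.4272, 0.3831, 0.7400, 3.5924]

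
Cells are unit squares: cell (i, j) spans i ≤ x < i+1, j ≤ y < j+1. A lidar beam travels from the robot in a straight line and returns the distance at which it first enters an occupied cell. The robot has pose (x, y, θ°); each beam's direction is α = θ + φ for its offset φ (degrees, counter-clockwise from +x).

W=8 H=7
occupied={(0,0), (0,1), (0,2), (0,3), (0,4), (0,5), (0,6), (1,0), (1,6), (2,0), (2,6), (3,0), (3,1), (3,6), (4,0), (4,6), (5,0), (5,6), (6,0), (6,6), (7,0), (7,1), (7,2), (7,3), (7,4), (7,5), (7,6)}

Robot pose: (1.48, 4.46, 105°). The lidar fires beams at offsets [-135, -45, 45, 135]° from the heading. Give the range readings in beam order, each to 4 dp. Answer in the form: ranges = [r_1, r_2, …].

ranges = [6.3739, 1.7782, 0.5543, 0.9600]

beam 1: φ=-135°, α=330°
  cosα=0.8660 sinα=-0.5000 | (1,4) | tMaxX 0.6004 tMaxY 0.9200 | tΔX 1.1547 tΔY 2.0000
    t=0.6004 [x] (2,4)
    t=0.9200 [y] (2,3)
    t=1.7551 [x] (3,3)
    t=2.9098 [x] (4,3)
    t=2.9200 [y] (4,2)
    t=4.0645 [x] (5,2)
    t=4.9200 [y] (5,1)
    t=5.2192 [x] (6,1)
    t=6.3739 [x] (7,1) — stop
  → r_1 = 6.3739
beam 2: φ=-45°, α=60°
  cosα=0.5000 sinα=0.8660 | (1,4) | tMaxX 1.0400 tMaxY 0.6235 | tΔX 2.0000 tΔY 1.1547
    t=0.6235 [y] (1,5)
    t=1.0400 [x] (2,5)
    t=1.7782 [y] (2,6) — stop
  → r_2 = 1.7782
beam 3: φ=45°, α=150°
  cosα=-0.8660 sinα=0.5000 | (1,4) | tMaxX 0.5543 tMaxY 1.0800 | tΔX 1.1547 tΔY 2.0000
    t=0.5543 [x] (0,4) — stop
  → r_3 = 0.5543
beam 4: φ=135°, α=240°
  cosα=-0.5000 sinα=-0.8660 | (1,4) | tMaxX 0.9600 tMaxY 0.5312 | tΔX 2.0000 tΔY 1.1547
    t=0.5312 [y] (1,3)
    t=0.9600 [x] (0,3) — stop
  → r_4 = 0.9600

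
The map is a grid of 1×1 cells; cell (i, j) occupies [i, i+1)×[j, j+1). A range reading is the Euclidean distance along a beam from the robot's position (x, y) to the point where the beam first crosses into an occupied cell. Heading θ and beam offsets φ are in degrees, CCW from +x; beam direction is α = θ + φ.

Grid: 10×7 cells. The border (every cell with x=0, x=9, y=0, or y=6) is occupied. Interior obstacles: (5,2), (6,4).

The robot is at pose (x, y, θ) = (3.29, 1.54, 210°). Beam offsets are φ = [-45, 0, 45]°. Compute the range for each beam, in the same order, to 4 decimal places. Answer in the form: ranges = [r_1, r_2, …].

beam 1: φ=-45°, α=165°
  dir = (cos 165°, sin 165°) = (-0.9659, 0.2588); from cell (3,1)
  next x-line at t=0.3002, next y-line at t=1.7773; Δt_x=1.0353, Δt_y=3.8637
    x: enter (2,1) at t=0.3002
    x: enter (1,1) at t=1.3355
    y: enter (1,2) at t=1.7773
    x: enter (0,2) at t=2.3708 ← occupied
  → r_1 = 2.3708
beam 2: φ=0°, α=210°
  dir = (cos 210°, sin 210°) = (-0.8660, -0.5000); from cell (3,1)
  next x-line at t=0.3349, next y-line at t=1.0800; Δt_x=1.1547, Δt_y=2.0000
    x: enter (2,1) at t=0.3349
    y: enter (2,0) at t=1.0800 ← occupied
  → r_2 = 1.0800
beam 3: φ=45°, α=255°
  dir = (cos 255°, sin 255°) = (-0.2588, -0.9659); from cell (3,1)
  next x-line at t=1.1205, next y-line at t=0.5590; Δt_x=3.8637, Δt_y=1.0353
    y: enter (3,0) at t=0.5590 ← occupied
  → r_3 = 0.5590

ranges = [2.3708, 1.0800, 0.5590]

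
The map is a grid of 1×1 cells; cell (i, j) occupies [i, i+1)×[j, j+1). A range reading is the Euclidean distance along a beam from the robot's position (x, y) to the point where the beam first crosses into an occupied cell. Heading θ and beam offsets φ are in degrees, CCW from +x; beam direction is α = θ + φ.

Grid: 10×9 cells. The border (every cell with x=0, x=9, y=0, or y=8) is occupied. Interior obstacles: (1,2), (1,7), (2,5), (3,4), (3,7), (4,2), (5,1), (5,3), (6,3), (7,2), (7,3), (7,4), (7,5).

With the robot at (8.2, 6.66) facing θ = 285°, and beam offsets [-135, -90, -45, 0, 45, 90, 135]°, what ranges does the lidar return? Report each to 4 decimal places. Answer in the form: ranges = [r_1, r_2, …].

ranges = [2.6800, 5.3834, 0.7621, 3.0910, 0.9238, 0.8282, 1.5473]

beam 1: φ=-135°, α=150°
  cosα=-0.8660 sinα=0.5000 | (8,6) | tMaxX 0.2309 tMaxY 0.6800 | tΔX 1.1547 tΔY 2.0000
    t=0.2309 [x] (7,6)
    t=0.6800 [y] (7,7)
    t=1.3856 [x] (6,7)
    t=2.5403 [x] (5,7)
    t=2.6800 [y] (5,8) — stop
  → r_1 = 2.6800
beam 2: φ=-90°, α=195°
  cosα=-0.9659 sinα=-0.2588 | (8,6) | tMaxX 0.2071 tMaxY 2.5500 | tΔX 1.0353 tΔY 3.8637
    t=0.2071 [x] (7,6)
    t=1.2423 [x] (6,6)
    t=2.2776 [x] (5,6)
    t=2.5500 [y] (5,5)
    t=3.3129 [x] (4,5)
    t=4.3482 [x] (3,5)
    t=5.3834 [x] (2,5) — stop
  → r_2 = 5.3834
beam 3: φ=-45°, α=240°
  cosα=-0.5000 sinα=-0.8660 | (8,6) | tMaxX 0.4000 tMaxY 0.7621 | tΔX 2.0000 tΔY 1.1547
    t=0.4000 [x] (7,6)
    t=0.7621 [y] (7,5) — stop
  → r_3 = 0.7621
beam 4: φ=0°, α=285°
  cosα=0.2588 sinα=-0.9659 | (8,6) | tMaxX 3.0910 tMaxY 0.6833 | tΔX 3.8637 tΔY 1.0353
    t=0.6833 [y] (8,5)
    t=1.7186 [y] (8,4)
    t=2.7538 [y] (8,3)
    t=3.0910 [x] (9,3) — stop
  → r_4 = 3.0910
beam 5: φ=45°, α=330°
  cosα=0.8660 sinα=-0.5000 | (8,6) | tMaxX 0.9238 tMaxY 1.3200 | tΔX 1.1547 tΔY 2.0000
    t=0.9238 [x] (9,6) — stop
  → r_5 = 0.9238
beam 6: φ=90°, α=15°
  cosα=0.9659 sinα=0.2588 | (8,6) | tMaxX 0.8282 tMaxY 1.3137 | tΔX 1.0353 tΔY 3.8637
    t=0.8282 [x] (9,6) — stop
  → r_6 = 0.8282
beam 7: φ=135°, α=60°
  cosα=0.5000 sinα=0.8660 | (8,6) | tMaxX 1.6000 tMaxY 0.3926 | tΔX 2.0000 tΔY 1.1547
    t=0.3926 [y] (8,7)
    t=1.5473 [y] (8,8) — stop
  → r_7 = 1.5473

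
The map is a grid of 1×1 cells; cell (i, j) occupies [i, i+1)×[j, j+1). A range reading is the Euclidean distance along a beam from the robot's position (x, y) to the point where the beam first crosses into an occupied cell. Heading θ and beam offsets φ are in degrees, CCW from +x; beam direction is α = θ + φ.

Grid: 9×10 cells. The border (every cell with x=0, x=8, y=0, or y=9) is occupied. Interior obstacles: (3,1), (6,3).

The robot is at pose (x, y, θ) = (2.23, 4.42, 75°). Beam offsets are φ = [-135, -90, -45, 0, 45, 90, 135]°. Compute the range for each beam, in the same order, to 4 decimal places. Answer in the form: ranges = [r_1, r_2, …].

beam 1: φ=-135°, α=300°
  d=(0.5000,-0.8660)  start (2,4)  tX=1.5400 tY=0.4850  stride 1/|dx|=2.0000 1/|dy|=1.1547
    cross y-line → (2,3), t=0.4850
    cross x-line → (3,3), t=1.5400
    cross y-line → (3,2), t=1.6397
    cross y-line → (3,1), t=2.7944 (wall)
  → r_1 = 2.7944
beam 2: φ=-90°, α=345°
  d=(0.9659,-0.2588)  start (2,4)  tX=0.7972 tY=1.6228  stride 1/|dx|=1.0353 1/|dy|=3.8637
    cross x-line → (3,4), t=0.7972
    cross y-line → (3,3), t=1.6228
    cross x-line → (4,3), t=1.8324
    cross x-line → (5,3), t=2.8677
    cross x-line → (6,3), t=3.9030 (wall)
  → r_2 = 3.9030
beam 3: φ=-45°, α=30°
  d=(0.8660,0.5000)  start (2,4)  tX=0.8891 tY=1.1600  stride 1/|dx|=1.1547 1/|dy|=2.0000
    cross x-line → (3,4), t=0.8891
    cross y-line → (3,5), t=1.1600
    cross x-line → (4,5), t=2.0438
    cross y-line → (4,6), t=3.1600
    cross x-line → (5,6), t=3.1985
    cross x-line → (6,6), t=4.3532
    cross y-line → (6,7), t=5.1600
    cross x-line → (7,7), t=5.5079
    cross x-line → (8,7), t=6.6626 (wall)
  → r_3 = 6.6626
beam 4: φ=0°, α=75°
  d=(0.2588,0.9659)  start (2,4)  tX=2.9751 tY=0.6005  stride 1/|dx|=3.8637 1/|dy|=1.0353
    cross y-line → (2,5), t=0.6005
    cross y-line → (2,6), t=1.6357
    cross y-line → (2,7), t=2.6710
    cross x-line → (3,7), t=2.9751
    cross y-line → (3,8), t=3.7063
    cross y-line → (3,9), t=4.7416 (wall)
  → r_4 = 4.7416
beam 5: φ=45°, α=120°
  d=(-0.5000,0.8660)  start (2,4)  tX=0.4600 tY=0.6697  stride 1/|dx|=2.0000 1/|dy|=1.1547
    cross x-line → (1,4), t=0.4600
    cross y-line → (1,5), t=0.6697
    cross y-line → (1,6), t=1.8244
    cross x-line → (0,6), t=2.4600 (wall)
  → r_5 = 2.4600
beam 6: φ=90°, α=165°
  d=(-0.9659,0.2588)  start (2,4)  tX=0.2381 tY=2.2409  stride 1/|dx|=1.0353 1/|dy|=3.8637
    cross x-line → (1,4), t=0.2381
    cross x-line → (0,4), t=1.2734 (wall)
  → r_6 = 1.2734
beam 7: φ=135°, α=210°
  d=(-0.8660,-0.5000)  start (2,4)  tX=0.2656 tY=0.8400  stride 1/|dx|=1.1547 1/|dy|=2.0000
    cross x-line → (1,4), t=0.2656
    cross y-line → (1,3), t=0.8400
    cross x-line → (0,3), t=1.4203 (wall)
  → r_7 = 1.4203

ranges = [2.7944, 3.9030, 6.6626, 4.7416, 2.4600, 1.2734, 1.4203]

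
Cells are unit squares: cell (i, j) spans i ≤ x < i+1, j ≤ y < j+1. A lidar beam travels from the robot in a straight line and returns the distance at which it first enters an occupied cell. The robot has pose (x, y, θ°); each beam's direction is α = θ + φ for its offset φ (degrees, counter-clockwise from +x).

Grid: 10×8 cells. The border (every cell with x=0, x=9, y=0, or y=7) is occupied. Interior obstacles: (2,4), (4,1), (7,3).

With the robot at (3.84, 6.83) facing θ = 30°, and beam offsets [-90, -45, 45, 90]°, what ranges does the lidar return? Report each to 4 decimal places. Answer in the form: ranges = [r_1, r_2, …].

ranges = [6.7319, 5.3420, 0.1760, 0.1963]

beam 1: φ=-90°, α=300°
  direction (0.5000, -0.8660); cell (3,6); t to first gridline: x 0.3200, y 0.9584 (then +2.0000 / +1.1547)
    (4,6) via x @ 0.3200
    (4,5) via y @ 0.9584
    (4,4) via y @ 2.1131
    (5,4) via x @ 2.3200
    (5,3) via y @ 3.2678
    (6,3) via x @ 4.3200
    (6,2) via y @ 4.4225
    (6,1) via y @ 5.5772
    (7,1) via x @ 6.3200
    (7,0) via y @ 6.7319  # hit
  → r_1 = 6.7319
beam 2: φ=-45°, α=345°
  direction (0.9659, -0.2588); cell (3,6); t to first gridline: x 0.1656, y 3.2069 (then +1.0353 / +3.8637)
    (4,6) via x @ 0.1656
    (5,6) via x @ 1.2009
    (6,6) via x @ 2.2362
    (6,5) via y @ 3.2069
    (7,5) via x @ 3.2715
    (8,5) via x @ 4.3067
    (9,5) via x @ 5.3420  # hit
  → r_2 = 5.3420
beam 3: φ=45°, α=75°
  direction (0.2588, 0.9659); cell (3,6); t to first gridline: x 0.6182, y 0.1760 (then +3.8637 / +1.0353)
    (3,7) via y @ 0.1760  # hit
  → r_3 = 0.1760
beam 4: φ=90°, α=120°
  direction (-0.5000, 0.8660); cell (3,6); t to first gridline: x 1.6800, y 0.1963 (then +2.0000 / +1.1547)
    (3,7) via y @ 0.1963  # hit
  → r_4 = 0.1963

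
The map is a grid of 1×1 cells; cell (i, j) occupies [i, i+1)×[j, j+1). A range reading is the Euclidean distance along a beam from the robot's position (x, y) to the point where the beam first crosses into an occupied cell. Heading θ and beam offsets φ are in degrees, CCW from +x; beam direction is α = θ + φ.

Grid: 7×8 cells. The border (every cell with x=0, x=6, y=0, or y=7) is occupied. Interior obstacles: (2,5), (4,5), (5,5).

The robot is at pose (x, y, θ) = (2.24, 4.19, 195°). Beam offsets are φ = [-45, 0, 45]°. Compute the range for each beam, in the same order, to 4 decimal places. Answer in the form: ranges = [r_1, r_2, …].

ranges = [1.4318, 1.2837, 2.4800]

beam 1: φ=-45°, α=150°
  direction (-0.8660, 0.5000); cell (2,4); t to first gridline: x 0.2771, y 1.6200 (then +1.1547 / +2.0000)
    (1,4) via x @ 0.2771
    (0,4) via x @ 1.4318  # hit
  → r_1 = 1.4318
beam 2: φ=0°, α=195°
  direction (-0.9659, -0.2588); cell (2,4); t to first gridline: x 0.2485, y 0.7341 (then +1.0353 / +3.8637)
    (1,4) via x @ 0.2485
    (1,3) via y @ 0.7341
    (0,3) via x @ 1.2837  # hit
  → r_2 = 1.2837
beam 3: φ=45°, α=240°
  direction (-0.5000, -0.8660); cell (2,4); t to first gridline: x 0.4800, y 0.2194 (then +2.0000 / +1.1547)
    (2,3) via y @ 0.2194
    (1,3) via x @ 0.4800
    (1,2) via y @ 1.3741
    (0,2) via x @ 2.4800  # hit
  → r_3 = 2.4800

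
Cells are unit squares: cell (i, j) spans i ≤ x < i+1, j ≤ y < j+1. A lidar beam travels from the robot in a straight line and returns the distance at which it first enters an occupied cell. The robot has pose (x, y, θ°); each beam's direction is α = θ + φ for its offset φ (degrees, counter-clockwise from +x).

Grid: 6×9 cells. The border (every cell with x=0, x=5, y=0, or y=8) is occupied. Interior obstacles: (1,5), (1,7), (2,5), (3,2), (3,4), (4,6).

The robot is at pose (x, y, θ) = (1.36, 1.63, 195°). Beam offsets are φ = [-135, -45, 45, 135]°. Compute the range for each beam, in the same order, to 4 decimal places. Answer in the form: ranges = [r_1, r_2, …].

beam 1: φ=-135°, α=60°
  dir = (cos 60°, sin 60°) = (0.5000, 0.8660); from cell (1,1)
  next x-line at t=1.2800, next y-line at t=0.4272; Δt_x=2.0000, Δt_y=1.1547
    y: enter (1,2) at t=0.4272
    x: enter (2,2) at t=1.2800
    y: enter (2,3) at t=1.5819
    y: enter (2,4) at t=2.7366
    x: enter (3,4) at t=3.2800 ← occupied
  → r_1 = 3.2800
beam 2: φ=-45°, α=150°
  dir = (cos 150°, sin 150°) = (-0.8660, 0.5000); from cell (1,1)
  next x-line at t=0.4157, next y-line at t=0.7400; Δt_x=1.1547, Δt_y=2.0000
    x: enter (0,1) at t=0.4157 ← occupied
  → r_2 = 0.4157
beam 3: φ=45°, α=240°
  dir = (cos 240°, sin 240°) = (-0.5000, -0.8660); from cell (1,1)
  next x-line at t=0.7200, next y-line at t=0.7275; Δt_x=2.0000, Δt_y=1.1547
    x: enter (0,1) at t=0.7200 ← occupied
  → r_3 = 0.7200
beam 4: φ=135°, α=330°
  dir = (cos 330°, sin 330°) = (0.8660, -0.5000); from cell (1,1)
  next x-line at t=0.7390, next y-line at t=1.2600; Δt_x=1.1547, Δt_y=2.0000
    x: enter (2,1) at t=0.7390
    y: enter (2,0) at t=1.2600 ← occupied
  → r_4 = 1.2600

ranges = [3.2800, 0.4157, 0.7200, 1.2600]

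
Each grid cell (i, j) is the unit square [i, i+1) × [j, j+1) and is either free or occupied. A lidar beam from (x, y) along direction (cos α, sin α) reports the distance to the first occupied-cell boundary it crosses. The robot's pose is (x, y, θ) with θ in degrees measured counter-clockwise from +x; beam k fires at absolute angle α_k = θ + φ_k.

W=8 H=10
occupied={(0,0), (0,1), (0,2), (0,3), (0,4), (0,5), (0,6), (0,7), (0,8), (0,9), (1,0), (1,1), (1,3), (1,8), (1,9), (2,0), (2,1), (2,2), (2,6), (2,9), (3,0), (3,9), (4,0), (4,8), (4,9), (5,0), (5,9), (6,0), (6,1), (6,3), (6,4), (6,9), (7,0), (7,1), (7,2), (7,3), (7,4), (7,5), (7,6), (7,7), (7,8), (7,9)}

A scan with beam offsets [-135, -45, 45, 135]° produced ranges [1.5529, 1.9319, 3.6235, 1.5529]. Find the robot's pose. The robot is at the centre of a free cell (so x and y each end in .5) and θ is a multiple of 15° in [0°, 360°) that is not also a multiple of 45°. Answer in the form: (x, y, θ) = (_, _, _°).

Candidates: 38 free-cell centres × 16 headings = 608 poses. Raycast each; keep the one whose scan matches to 4 dp.
  (6.5, 6.5, 105°): beam 1 = 0.5774 ≠ 1.5529 ✗
  (4.5, 3.5, 345°): beam 1 = 1.7321 ≠ 1.5529 ✗
  (1.5, 6.5, 330°): beam 1 = 0.5176 ≠ 1.5529 ✗
  (4.5, 1.5, 300°): beam 2 = 0.5176 ≠ 1.9319 ✗
  …
  (5.5, 2.5, 120°): r_1=1.5529, r_2=1.9319, r_3=3.6235, r_4=1.5529 — all match ✓
Only this pose fits every beam.

(x, y, θ) = (5.5, 2.5, 120°)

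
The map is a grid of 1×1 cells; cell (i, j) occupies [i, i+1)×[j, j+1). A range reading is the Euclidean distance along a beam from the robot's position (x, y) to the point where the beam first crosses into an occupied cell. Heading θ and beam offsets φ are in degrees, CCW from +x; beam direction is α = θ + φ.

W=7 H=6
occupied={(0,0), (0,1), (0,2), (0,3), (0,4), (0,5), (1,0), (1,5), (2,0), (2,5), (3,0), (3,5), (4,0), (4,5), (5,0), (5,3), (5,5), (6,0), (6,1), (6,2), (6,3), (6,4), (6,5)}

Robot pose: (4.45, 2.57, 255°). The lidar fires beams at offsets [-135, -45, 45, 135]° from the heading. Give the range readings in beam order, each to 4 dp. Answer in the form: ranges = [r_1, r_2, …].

beam 1: φ=-135°, α=120°
  cosα=-0.5000 sinα=0.8660 | (4,2) | tMaxX 0.9000 tMaxY 0.4965 | tΔX 2.0000 tΔY 1.1547
    t=0.4965 [y] (4,3)
    t=0.9000 [x] (3,3)
    t=1.6512 [y] (3,4)
    t=2.8059 [y] (3,5) — stop
  → r_1 = 2.8059
beam 2: φ=-45°, α=210°
  cosα=-0.8660 sinα=-0.5000 | (4,2) | tMaxX 0.5196 tMaxY 1.1400 | tΔX 1.1547 tΔY 2.0000
    t=0.5196 [x] (3,2)
    t=1.1400 [y] (3,1)
    t=1.6743 [x] (2,1)
    t=2.8290 [x] (1,1)
    t=3.1400 [y] (1,0) — stop
  → r_2 = 3.1400
beam 3: φ=45°, α=300°
  cosα=0.5000 sinα=-0.8660 | (4,2) | tMaxX 1.1000 tMaxY 0.6582 | tΔX 2.0000 tΔY 1.1547
    t=0.6582 [y] (4,1)
    t=1.1000 [x] (5,1)
    t=1.8129 [y] (5,0) — stop
  → r_3 = 1.8129
beam 4: φ=135°, α=30°
  cosα=0.8660 sinα=0.5000 | (4,2) | tMaxX 0.6351 tMaxY 0.8600 | tΔX 1.1547 tΔY 2.0000
    t=0.6351 [x] (5,2)
    t=0.8600 [y] (5,3) — stop
  → r_4 = 0.8600

ranges = [2.8059, 3.1400, 1.8129, 0.8600]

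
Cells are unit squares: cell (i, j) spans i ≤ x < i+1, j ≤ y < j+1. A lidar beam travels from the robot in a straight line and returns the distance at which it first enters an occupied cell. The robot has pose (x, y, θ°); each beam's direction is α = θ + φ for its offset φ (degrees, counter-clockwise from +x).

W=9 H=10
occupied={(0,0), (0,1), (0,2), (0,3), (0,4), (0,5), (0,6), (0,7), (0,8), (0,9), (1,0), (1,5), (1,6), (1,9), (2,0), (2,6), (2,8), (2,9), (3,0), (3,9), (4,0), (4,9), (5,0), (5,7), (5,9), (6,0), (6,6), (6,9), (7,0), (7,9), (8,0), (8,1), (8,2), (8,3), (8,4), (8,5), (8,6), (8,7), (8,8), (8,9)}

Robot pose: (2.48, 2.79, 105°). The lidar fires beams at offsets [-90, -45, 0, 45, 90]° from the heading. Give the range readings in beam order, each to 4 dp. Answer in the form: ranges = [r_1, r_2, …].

ranges = [5.7147, 5.0400, 2.2880, 1.7090, 1.5322]

beam 1: φ=-90°, α=15°
  d=(0.9659,0.2588)  start (2,2)  tX=0.5383 tY=0.8114  stride 1/|dx|=1.0353 1/|dy|=3.8637
    cross x-line → (3,2), t=0.5383
    cross y-line → (3,3), t=0.8114
    cross x-line → (4,3), t=1.5736
    cross x-line → (5,3), t=2.6089
    cross x-line → (6,3), t=3.6442
    cross y-line → (6,4), t=4.6751
    cross x-line → (7,4), t=4.6794
    cross x-line → (8,4), t=5.7147 (wall)
  → r_1 = 5.7147
beam 2: φ=-45°, α=60°
  d=(0.5000,0.8660)  start (2,2)  tX=1.0400 tY=0.2425  stride 1/|dx|=2.0000 1/|dy|=1.1547
    cross y-line → (2,3), t=0.2425
    cross x-line → (3,3), t=1.0400
    cross y-line → (3,4), t=1.3972
    cross y-line → (3,5), t=2.5519
    cross x-line → (4,5), t=3.0400
    cross y-line → (4,6), t=3.7066
    cross y-line → (4,7), t=4.8613
    cross x-line → (5,7), t=5.0400 (wall)
  → r_2 = 5.0400
beam 3: φ=0°, α=105°
  d=(-0.2588,0.9659)  start (2,2)  tX=1.8546 tY=0.2174  stride 1/|dx|=3.8637 1/|dy|=1.0353
    cross y-line → (2,3), t=0.2174
    cross y-line → (2,4), t=1.2527
    cross x-line → (1,4), t=1.8546
    cross y-line → (1,5), t=2.2880 (wall)
  → r_3 = 2.2880
beam 4: φ=45°, α=150°
  d=(-0.8660,0.5000)  start (2,2)  tX=0.5543 tY=0.4200  stride 1/|dx|=1.1547 1/|dy|=2.0000
    cross y-line → (2,3), t=0.4200
    cross x-line → (1,3), t=0.5543
    cross x-line → (0,3), t=1.7090 (wall)
  → r_4 = 1.7090
beam 5: φ=90°, α=195°
  d=(-0.9659,-0.2588)  start (2,2)  tX=0.4969 tY=3.0523  stride 1/|dx|=1.0353 1/|dy|=3.8637
    cross x-line → (1,2), t=0.4969
    cross x-line → (0,2), t=1.5322 (wall)
  → r_5 = 1.5322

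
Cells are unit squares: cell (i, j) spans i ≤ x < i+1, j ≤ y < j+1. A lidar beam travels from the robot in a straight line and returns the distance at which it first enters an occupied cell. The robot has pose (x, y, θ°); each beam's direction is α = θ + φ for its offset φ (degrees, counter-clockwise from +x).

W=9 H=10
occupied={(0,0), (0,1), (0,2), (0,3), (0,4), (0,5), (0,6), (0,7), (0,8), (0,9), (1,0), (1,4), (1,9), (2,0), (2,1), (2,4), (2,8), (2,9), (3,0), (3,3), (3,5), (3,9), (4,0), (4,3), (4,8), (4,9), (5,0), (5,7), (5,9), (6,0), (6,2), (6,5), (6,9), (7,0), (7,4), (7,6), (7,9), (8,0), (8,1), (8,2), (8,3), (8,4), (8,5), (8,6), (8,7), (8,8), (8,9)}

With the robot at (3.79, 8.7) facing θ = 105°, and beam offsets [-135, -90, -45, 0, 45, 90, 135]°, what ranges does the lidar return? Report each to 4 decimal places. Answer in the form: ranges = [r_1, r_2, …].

ranges = [0.2425, 0.2174, 0.3464, 0.3106, 0.6000, 0.8179, 4.2724]

beam 1: φ=-135°, α=330°
  d=(0.8660,-0.5000)  start (3,8)  tX=0.2425 tY=1.4000  stride 1/|dx|=1.1547 1/|dy|=2.0000
    cross x-line → (4,8), t=0.2425 (wall)
  → r_1 = 0.2425
beam 2: φ=-90°, α=15°
  d=(0.9659,0.2588)  start (3,8)  tX=0.2174 tY=1.1591  stride 1/|dx|=1.0353 1/|dy|=3.8637
    cross x-line → (4,8), t=0.2174 (wall)
  → r_2 = 0.2174
beam 3: φ=-45°, α=60°
  d=(0.5000,0.8660)  start (3,8)  tX=0.4200 tY=0.3464  stride 1/|dx|=2.0000 1/|dy|=1.1547
    cross y-line → (3,9), t=0.3464 (wall)
  → r_3 = 0.3464
beam 4: φ=0°, α=105°
  d=(-0.2588,0.9659)  start (3,8)  tX=3.0523 tY=0.3106  stride 1/|dx|=3.8637 1/|dy|=1.0353
    cross y-line → (3,9), t=0.3106 (wall)
  → r_4 = 0.3106
beam 5: φ=45°, α=150°
  d=(-0.8660,0.5000)  start (3,8)  tX=0.9122 tY=0.6000  stride 1/|dx|=1.1547 1/|dy|=2.0000
    cross y-line → (3,9), t=0.6000 (wall)
  → r_5 = 0.6000
beam 6: φ=90°, α=195°
  d=(-0.9659,-0.2588)  start (3,8)  tX=0.8179 tY=2.7046  stride 1/|dx|=1.0353 1/|dy|=3.8637
    cross x-line → (2,8), t=0.8179 (wall)
  → r_6 = 0.8179
beam 7: φ=135°, α=240°
  d=(-0.5000,-0.8660)  start (3,8)  tX=1.5800 tY=0.8083  stride 1/|dx|=2.0000 1/|dy|=1.1547
    cross y-line → (3,7), t=0.8083
    cross x-line → (2,7), t=1.5800
    cross y-line → (2,6), t=1.9630
    cross y-line → (2,5), t=3.1177
    cross x-line → (1,5), t=3.5800
    cross y-line → (1,4), t=4.2724 (wall)
  → r_7 = 4.2724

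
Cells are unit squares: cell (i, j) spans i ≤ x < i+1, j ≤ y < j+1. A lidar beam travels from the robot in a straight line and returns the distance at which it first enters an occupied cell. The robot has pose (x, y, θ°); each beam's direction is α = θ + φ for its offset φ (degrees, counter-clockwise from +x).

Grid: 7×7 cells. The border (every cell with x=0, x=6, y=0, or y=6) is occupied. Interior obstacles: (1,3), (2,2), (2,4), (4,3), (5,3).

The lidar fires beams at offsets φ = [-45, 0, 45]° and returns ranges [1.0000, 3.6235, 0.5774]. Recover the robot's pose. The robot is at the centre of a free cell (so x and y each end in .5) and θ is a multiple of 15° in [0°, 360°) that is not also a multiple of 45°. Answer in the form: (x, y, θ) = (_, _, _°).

Enumerate (i+0.5, j+0.5, θ) over the 20 free cells and 16 admissible headings. For each, cast all 3 beams and compare to the given ranges.
  (3.5, 1.5, 300°): beam 1 = 0.5176 ≠ 1.0000 ✗
  (5.5, 4.5, 285°): beam 1 = 0.5774 ≠ 1.0000 ✗
  (3.5, 1.5, 330°): beam 1 = 0.5176 ≠ 1.0000 ✗
  …
  (2.5, 1.5, 15°): r_1=1.0000, r_2=3.6235, r_3=0.5774 — all match ✓
Only this pose fits every beam.

(x, y, θ) = (2.5, 1.5, 15°)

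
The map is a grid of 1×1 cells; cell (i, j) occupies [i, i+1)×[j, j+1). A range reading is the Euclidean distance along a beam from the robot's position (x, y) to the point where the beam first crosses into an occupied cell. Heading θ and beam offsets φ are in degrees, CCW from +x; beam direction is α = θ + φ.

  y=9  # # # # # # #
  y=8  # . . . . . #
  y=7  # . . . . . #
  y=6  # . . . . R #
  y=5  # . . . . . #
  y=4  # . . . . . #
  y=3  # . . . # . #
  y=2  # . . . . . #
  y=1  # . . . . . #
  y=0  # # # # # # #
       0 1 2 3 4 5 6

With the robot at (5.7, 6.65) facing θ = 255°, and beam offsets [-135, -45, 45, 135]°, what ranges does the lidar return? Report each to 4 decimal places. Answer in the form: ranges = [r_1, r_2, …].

beam 1: φ=-135°, α=120°
  direction (-0.5000, 0.8660); cell (5,6); t to first gridline: x 1.4000, y 0.4041 (then +2.0000 / +1.1547)
    (5,7) via y @ 0.4041
    (4,7) via x @ 1.4000
    (4,8) via y @ 1.5588
    (4,9) via y @ 2.7135  # hit
  → r_1 = 2.7135
beam 2: φ=-45°, α=210°
  direction (-0.8660, -0.5000); cell (5,6); t to first gridline: x 0.8083, y 1.3000 (then +1.1547 / +2.0000)
    (4,6) via x @ 0.8083
    (4,5) via y @ 1.3000
    (3,5) via x @ 1.9630
    (2,5) via x @ 3.1177
    (2,4) via y @ 3.3000
    (1,4) via x @ 4.2724
    (1,3) via y @ 5.3000
    (0,3) via x @ 5.4271  # hit
  → r_2 = 5.4271
beam 3: φ=45°, α=300°
  direction (0.5000, -0.8660); cell (5,6); t to first gridline: x 0.6000, y 0.7506 (then +2.0000 / +1.1547)
    (6,6) via x @ 0.6000  # hit
  → r_3 = 0.6000
beam 4: φ=135°, α=30°
  direction (0.8660, 0.5000); cell (5,6); t to first gridline: x 0.3464, y 0.7000 (then +1.1547 / +2.0000)
    (6,6) via x @ 0.3464  # hit
  → r_4 = 0.3464

ranges = [2.7135, 5.4271, 0.6000, 0.3464]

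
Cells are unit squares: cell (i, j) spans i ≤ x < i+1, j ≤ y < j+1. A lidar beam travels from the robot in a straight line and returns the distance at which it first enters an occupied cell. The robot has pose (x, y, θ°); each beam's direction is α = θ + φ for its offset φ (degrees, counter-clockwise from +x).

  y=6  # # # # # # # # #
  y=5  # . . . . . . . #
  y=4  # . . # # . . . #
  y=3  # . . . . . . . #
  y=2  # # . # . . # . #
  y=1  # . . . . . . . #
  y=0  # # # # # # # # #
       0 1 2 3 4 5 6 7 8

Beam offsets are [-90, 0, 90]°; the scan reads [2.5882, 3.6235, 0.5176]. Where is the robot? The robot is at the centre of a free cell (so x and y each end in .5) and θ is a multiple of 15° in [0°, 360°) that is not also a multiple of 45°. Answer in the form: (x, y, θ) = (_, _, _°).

The pose lattice has 30·16 = 480 candidates. Test each by forward raycasting.
  (5.5, 3.5, 345°): beam 2 = 2.5882 ≠ 3.6235 ✗
  (7.5, 1.5, 75°): beam 1 = 0.5176 ≠ 2.5882 ✗
  (6.5, 5.5, 345°): beam 1 = 4.6587 ≠ 2.5882 ✗
  (2.5, 4.5, 255°): beam 1 = 1.5529 ≠ 2.5882 ✗
  …
  (4.5, 3.5, 15°): r_1=2.5882, r_2=3.6235, r_3=0.5176 — all match ✓
No second candidate reproduces the full scan.

(x, y, θ) = (4.5, 3.5, 15°)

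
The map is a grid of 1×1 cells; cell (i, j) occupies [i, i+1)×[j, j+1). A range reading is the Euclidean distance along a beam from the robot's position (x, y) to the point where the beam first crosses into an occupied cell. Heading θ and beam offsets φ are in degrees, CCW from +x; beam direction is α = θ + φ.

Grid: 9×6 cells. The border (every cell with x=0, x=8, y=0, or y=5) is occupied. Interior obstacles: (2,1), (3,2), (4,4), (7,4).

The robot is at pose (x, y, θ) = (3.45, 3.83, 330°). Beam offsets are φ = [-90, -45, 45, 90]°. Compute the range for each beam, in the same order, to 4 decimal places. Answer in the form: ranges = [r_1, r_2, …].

beam 1: φ=-90°, α=240°
  direction (-0.5000, -0.8660); cell (3,3); t to first gridline: x 0.9000, y 0.9584 (then +2.0000 / +1.1547)
    (2,3) via x @ 0.9000
    (2,2) via y @ 0.9584
    (2,1) via y @ 2.1131  # hit
  → r_1 = 2.1131
beam 2: φ=-45°, α=285°
  direction (0.2588, -0.9659); cell (3,3); t to first gridline: x 2.1250, y 0.8593 (then +3.8637 / +1.0353)
    (3,2) via y @ 0.8593  # hit
  → r_2 = 0.8593
beam 3: φ=45°, α=15°
  direction (0.9659, 0.2588); cell (3,3); t to first gridline: x 0.5694, y 0.6568 (then +1.0353 / +3.8637)
    (4,3) via x @ 0.5694
    (4,4) via y @ 0.6568  # hit
  → r_3 = 0.6568
beam 4: φ=90°, α=60°
  direction (0.5000, 0.8660); cell (3,3); t to first gridline: x 1.1000, y 0.1963 (then +2.0000 / +1.1547)
    (3,4) via y @ 0.1963
    (4,4) via x @ 1.1000  # hit
  → r_4 = 1.1000

ranges = [2.1131, 0.8593, 0.6568, 1.1000]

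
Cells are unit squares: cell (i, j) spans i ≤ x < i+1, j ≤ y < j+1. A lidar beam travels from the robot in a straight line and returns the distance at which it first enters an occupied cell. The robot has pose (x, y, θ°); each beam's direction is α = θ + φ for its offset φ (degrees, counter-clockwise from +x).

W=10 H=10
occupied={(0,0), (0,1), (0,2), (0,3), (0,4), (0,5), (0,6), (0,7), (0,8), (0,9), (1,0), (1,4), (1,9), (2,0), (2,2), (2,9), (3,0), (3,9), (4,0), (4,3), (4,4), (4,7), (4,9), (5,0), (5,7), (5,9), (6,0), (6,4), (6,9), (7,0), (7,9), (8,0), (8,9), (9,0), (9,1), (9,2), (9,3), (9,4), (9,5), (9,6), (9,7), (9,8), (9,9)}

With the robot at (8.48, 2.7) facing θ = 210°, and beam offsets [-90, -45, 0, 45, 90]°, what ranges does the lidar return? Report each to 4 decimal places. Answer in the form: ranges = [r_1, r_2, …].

beam 1: φ=-90°, α=120°
  dir = (cos 120°, sin 120°) = (-0.5000, 0.8660); from cell (8,2)
  next x-line at t=0.9600, next y-line at t=0.3464; Δt_x=2.0000, Δt_y=1.1547
    y: enter (8,3) at t=0.3464
    x: enter (7,3) at t=0.9600
    y: enter (7,4) at t=1.5011
    y: enter (7,5) at t=2.6558
    x: enter (6,5) at t=2.9600
    y: enter (6,6) at t=3.8105
    x: enter (5,6) at t=4.9600
    y: enter (5,7) at t=4.9652 ← occupied
  → r_1 = 4.9652
beam 2: φ=-45°, α=165°
  dir = (cos 165°, sin 165°) = (-0.9659, 0.2588); from cell (8,2)
  next x-line at t=0.4969, next y-line at t=1.1591; Δt_x=1.0353, Δt_y=3.8637
    x: enter (7,2) at t=0.4969
    y: enter (7,3) at t=1.1591
    x: enter (6,3) at t=1.5322
    x: enter (5,3) at t=2.5675
    x: enter (4,3) at t=3.6028 ← occupied
  → r_2 = 3.6028
beam 3: φ=0°, α=210°
  dir = (cos 210°, sin 210°) = (-0.8660, -0.5000); from cell (8,2)
  next x-line at t=0.5543, next y-line at t=1.4000; Δt_x=1.1547, Δt_y=2.0000
    x: enter (7,2) at t=0.5543
    y: enter (7,1) at t=1.4000
    x: enter (6,1) at t=1.7090
    x: enter (5,1) at t=2.8637
    y: enter (5,0) at t=3.4000 ← occupied
  → r_3 = 3.4000
beam 4: φ=45°, α=255°
  dir = (cos 255°, sin 255°) = (-0.2588, -0.9659); from cell (8,2)
  next x-line at t=1.8546, next y-line at t=0.7247; Δt_x=3.8637, Δt_y=1.0353
    y: enter (8,1) at t=0.7247
    y: enter (8,0) at t=1.7600 ← occupied
  → r_4 = 1.7600
beam 5: φ=90°, α=300°
  dir = (cos 300°, sin 300°) = (0.5000, -0.8660); from cell (8,2)
  next x-line at t=1.0400, next y-line at t=0.8083; Δt_x=2.0000, Δt_y=1.1547
    y: enter (8,1) at t=0.8083
    x: enter (9,1) at t=1.0400 ← occupied
  → r_5 = 1.0400

ranges = [4.9652, 3.6028, 3.4000, 1.7600, 1.0400]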